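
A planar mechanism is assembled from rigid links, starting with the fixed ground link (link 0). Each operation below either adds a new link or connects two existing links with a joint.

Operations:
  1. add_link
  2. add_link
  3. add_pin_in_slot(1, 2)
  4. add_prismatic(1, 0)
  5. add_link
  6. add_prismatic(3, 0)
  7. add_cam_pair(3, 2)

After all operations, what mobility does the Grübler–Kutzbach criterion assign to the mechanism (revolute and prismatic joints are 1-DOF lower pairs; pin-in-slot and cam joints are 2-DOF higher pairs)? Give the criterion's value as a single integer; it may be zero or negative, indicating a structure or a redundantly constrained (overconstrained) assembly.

M = 3

ground; <1,0,0>
#1 <2,0,0>
#2 <3,0,0>
PS:1↔2 J2 <3,0,1>
P:1↔0 J1 <3,1,1>
#3 <4,1,1>
P:3↔0 J1 <4,2,1>
C:3↔2 J2 <4,2,2>
3×3 − 2×2 − 1×2 = 3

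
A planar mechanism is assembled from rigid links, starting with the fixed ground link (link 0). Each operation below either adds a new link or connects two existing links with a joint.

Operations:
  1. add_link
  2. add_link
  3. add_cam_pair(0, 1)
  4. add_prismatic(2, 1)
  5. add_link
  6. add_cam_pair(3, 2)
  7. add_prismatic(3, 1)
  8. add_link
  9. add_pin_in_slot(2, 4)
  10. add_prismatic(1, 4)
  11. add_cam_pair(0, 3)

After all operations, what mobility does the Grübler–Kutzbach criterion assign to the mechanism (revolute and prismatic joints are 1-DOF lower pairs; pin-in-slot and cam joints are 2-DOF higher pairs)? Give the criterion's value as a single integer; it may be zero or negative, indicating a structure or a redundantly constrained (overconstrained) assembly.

ground; <1,0,0>
#1 <2,0,0>
#2 <3,0,0>
C:0↔1 J2 <3,0,1>
P:2↔1 J1 <3,1,1>
#3 <4,1,1>
C:3↔2 J2 <4,1,2>
P:3↔1 J1 <4,2,2>
#4 <5,2,2>
PS:2↔4 J2 <5,2,3>
P:1↔4 J1 <5,3,3>
C:0↔3 J2 <5,3,4>
3×4 − 2×3 − 1×4 = 2

M = 2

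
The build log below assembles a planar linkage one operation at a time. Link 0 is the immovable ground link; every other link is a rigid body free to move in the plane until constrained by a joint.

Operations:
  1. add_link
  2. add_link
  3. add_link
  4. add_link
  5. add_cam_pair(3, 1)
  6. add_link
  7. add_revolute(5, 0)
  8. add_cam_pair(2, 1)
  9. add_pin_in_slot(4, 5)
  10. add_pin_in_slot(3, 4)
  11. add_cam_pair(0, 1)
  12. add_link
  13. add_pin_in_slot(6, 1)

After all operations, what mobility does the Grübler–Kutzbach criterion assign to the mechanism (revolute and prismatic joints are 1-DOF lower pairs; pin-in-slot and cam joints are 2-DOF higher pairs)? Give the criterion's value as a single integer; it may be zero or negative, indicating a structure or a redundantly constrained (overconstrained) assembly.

M = 10

[1;0;0] (link 0 is ground)
L+ [2;0;0]
L+ [3;0;0]
L+ [4;0;0]
L+ [5;0;0]
C(3,1)∈J2 [5;0;1]
L+ [6;0;1]
R(5,0)∈J1 [6;1;1]
C(2,1)∈J2 [6;1;2]
PS(4,5)∈J2 [6;1;3]
PS(3,4)∈J2 [6;1;4]
C(0,1)∈J2 [6;1;5]
L+ [7;1;5]
PS(6,1)∈J2 [7;1;6]
mobility = 18 − 2 − 6 = 10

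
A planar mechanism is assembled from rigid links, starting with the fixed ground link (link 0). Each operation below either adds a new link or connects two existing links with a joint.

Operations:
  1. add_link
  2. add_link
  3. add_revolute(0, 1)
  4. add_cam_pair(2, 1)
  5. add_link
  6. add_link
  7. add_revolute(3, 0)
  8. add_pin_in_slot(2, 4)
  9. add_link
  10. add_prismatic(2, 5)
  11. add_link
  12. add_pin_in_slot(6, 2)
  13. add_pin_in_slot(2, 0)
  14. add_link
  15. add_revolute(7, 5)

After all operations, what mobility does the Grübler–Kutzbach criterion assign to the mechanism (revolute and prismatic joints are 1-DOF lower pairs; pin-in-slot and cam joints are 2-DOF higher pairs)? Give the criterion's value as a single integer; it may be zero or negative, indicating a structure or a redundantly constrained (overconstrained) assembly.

(L,J1,J2)=(1,0,0); link0 fixed
link1: (2,0,0)
link2: (3,0,0)
R 0-1 [J1]: (3,1,0)
C 2-1 [J2]: (3,1,1)
link3: (4,1,1)
link4: (5,1,1)
R 3-0 [J1]: (5,2,1)
PS 2-4 [J2]: (5,2,2)
link5: (6,2,2)
P 2-5 [J1]: (6,3,2)
link6: (7,3,2)
PS 6-2 [J2]: (7,3,3)
PS 2-0 [J2]: (7,3,4)
link7: (8,3,4)
R 7-5 [J1]: (8,4,4)
Grübler: 3·7 − 2·4 − 4 = 9

M = 9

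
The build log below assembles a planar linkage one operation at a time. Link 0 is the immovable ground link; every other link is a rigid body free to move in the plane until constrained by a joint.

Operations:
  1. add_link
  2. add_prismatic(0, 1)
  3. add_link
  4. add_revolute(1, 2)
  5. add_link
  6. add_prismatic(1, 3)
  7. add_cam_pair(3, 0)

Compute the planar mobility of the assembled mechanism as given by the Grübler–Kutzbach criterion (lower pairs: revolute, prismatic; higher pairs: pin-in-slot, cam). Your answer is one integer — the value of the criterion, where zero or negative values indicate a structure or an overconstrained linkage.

M = 2

ground; <1,0,0>
#1 <2,0,0>
P:0↔1 J1 <2,1,0>
#2 <3,1,0>
R:1↔2 J1 <3,2,0>
#3 <4,2,0>
P:1↔3 J1 <4,3,0>
C:3↔0 J2 <4,3,1>
3×3 − 2×3 − 1×1 = 2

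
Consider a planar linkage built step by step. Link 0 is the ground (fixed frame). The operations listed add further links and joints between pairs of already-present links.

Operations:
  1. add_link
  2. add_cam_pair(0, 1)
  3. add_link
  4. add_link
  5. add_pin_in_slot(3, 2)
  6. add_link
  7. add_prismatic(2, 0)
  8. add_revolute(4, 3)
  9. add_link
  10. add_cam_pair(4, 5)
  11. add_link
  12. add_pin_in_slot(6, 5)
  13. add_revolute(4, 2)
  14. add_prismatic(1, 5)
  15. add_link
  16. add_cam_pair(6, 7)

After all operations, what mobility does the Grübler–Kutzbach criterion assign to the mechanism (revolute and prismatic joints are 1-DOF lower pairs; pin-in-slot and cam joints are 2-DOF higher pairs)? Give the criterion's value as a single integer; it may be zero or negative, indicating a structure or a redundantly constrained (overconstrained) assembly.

link 0 = ground. State L|J1|J2 = 1|0|0
+link1  2|0|0
C(0,1) f=2→J2  2|0|1
+link2  3|0|1
+link3  4|0|1
PS(3,2) f=2→J2  4|0|2
+link4  5|0|2
P(2,0) f=1→J1  5|1|2
R(4,3) f=1→J1  5|2|2
+link5  6|2|2
C(4,5) f=2→J2  6|2|3
+link6  7|2|3
PS(6,5) f=2→J2  7|2|4
R(4,2) f=1→J1  7|3|4
P(1,5) f=1→J1  7|4|4
+link7  8|4|4
C(6,7) f=2→J2  8|4|5
M = 3(8−1)−2·4−5 = 21−8−5 = 8

M = 8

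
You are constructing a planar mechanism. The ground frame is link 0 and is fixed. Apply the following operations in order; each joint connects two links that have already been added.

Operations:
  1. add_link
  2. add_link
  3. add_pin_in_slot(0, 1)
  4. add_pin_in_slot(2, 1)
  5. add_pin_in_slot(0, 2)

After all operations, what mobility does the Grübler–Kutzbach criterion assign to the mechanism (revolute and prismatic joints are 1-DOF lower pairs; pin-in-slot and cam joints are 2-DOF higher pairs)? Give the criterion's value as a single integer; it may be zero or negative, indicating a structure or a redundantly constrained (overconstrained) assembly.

M = 3

link 0 = ground. State L|J1|J2 = 1|0|0
+link1  2|0|0
+link2  3|0|0
PS(0,1) f=2→J2  3|0|1
PS(2,1) f=2→J2  3|0|2
PS(0,2) f=2→J2  3|0|3
M = 3(3−1)−2·0−3 = 6−0−3 = 3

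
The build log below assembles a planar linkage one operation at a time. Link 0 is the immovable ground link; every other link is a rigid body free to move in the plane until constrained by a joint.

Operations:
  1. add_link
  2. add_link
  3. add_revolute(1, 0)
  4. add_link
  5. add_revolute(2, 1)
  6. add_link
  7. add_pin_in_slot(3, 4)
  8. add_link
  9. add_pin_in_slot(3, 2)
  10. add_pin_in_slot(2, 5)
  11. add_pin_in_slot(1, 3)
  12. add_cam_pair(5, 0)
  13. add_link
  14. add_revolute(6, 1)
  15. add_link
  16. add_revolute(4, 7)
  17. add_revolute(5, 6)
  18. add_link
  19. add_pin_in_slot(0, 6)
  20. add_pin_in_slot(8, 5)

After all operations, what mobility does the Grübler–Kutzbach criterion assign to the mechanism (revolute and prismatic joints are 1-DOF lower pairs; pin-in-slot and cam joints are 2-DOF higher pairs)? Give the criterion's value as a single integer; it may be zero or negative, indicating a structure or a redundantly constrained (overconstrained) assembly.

[1;0;0] (link 0 is ground)
L+ [2;0;0]
L+ [3;0;0]
R(1,0)∈J1 [3;1;0]
L+ [4;1;0]
R(2,1)∈J1 [4;2;0]
L+ [5;2;0]
PS(3,4)∈J2 [5;2;1]
L+ [6;2;1]
PS(3,2)∈J2 [6;2;2]
PS(2,5)∈J2 [6;2;3]
PS(1,3)∈J2 [6;2;4]
C(5,0)∈J2 [6;2;5]
L+ [7;2;5]
R(6,1)∈J1 [7;3;5]
L+ [8;3;5]
R(4,7)∈J1 [8;4;5]
R(5,6)∈J1 [8;5;5]
L+ [9;5;5]
PS(0,6)∈J2 [9;5;6]
PS(8,5)∈J2 [9;5;7]
mobility = 24 − 10 − 7 = 7

M = 7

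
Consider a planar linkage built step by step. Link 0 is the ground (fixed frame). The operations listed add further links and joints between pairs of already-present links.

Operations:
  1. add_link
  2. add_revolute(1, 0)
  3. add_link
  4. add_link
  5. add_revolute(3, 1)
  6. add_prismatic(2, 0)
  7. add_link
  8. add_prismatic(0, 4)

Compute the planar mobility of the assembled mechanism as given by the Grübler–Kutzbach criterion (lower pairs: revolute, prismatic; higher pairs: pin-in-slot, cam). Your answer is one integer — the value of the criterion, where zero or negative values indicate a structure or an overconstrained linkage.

M = 4

(L,J1,J2)=(1,0,0); link0 fixed
link1: (2,0,0)
R 1-0 [J1]: (2,1,0)
link2: (3,1,0)
link3: (4,1,0)
R 3-1 [J1]: (4,2,0)
P 2-0 [J1]: (4,3,0)
link4: (5,3,0)
P 0-4 [J1]: (5,4,0)
Grübler: 3·4 − 2·4 − 0 = 4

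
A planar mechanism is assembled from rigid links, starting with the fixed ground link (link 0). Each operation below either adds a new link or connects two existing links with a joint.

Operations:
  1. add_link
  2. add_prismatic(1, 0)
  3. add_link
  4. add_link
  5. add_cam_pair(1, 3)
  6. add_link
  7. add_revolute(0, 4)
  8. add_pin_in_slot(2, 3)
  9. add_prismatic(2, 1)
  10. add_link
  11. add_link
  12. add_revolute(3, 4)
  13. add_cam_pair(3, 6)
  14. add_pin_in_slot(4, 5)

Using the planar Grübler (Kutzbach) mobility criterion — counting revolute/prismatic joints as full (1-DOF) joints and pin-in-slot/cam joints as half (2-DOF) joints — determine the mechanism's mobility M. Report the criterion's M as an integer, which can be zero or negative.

M = 6

L=1 J1=0 J2=0
add link → L=2 J1=0 J2=0
P@1,0 dof=1 J1 → L=2 J1=1 J2=0
add link → L=3 J1=1 J2=0
add link → L=4 J1=1 J2=0
C@1,3 dof=2 J2 → L=4 J1=1 J2=1
add link → L=5 J1=1 J2=1
R@0,4 dof=1 J1 → L=5 J1=2 J2=1
PS@2,3 dof=2 J2 → L=5 J1=2 J2=2
P@2,1 dof=1 J1 → L=5 J1=3 J2=2
add link → L=6 J1=3 J2=2
add link → L=7 J1=3 J2=2
R@3,4 dof=1 J1 → L=7 J1=4 J2=2
C@3,6 dof=2 J2 → L=7 J1=4 J2=3
PS@4,5 dof=2 J2 → L=7 J1=4 J2=4
M=3(L−1)−2J1−J2=3·6−2·4−4=6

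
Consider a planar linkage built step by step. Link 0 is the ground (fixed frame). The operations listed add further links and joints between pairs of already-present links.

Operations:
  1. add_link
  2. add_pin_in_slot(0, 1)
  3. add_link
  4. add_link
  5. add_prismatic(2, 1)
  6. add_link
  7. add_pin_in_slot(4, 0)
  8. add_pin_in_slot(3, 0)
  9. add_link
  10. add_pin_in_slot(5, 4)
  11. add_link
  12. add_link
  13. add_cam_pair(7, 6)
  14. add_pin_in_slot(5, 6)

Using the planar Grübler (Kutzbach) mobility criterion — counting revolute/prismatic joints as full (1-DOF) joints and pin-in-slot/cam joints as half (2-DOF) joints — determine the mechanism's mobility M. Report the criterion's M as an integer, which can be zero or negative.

(L,J1,J2)=(1,0,0); link0 fixed
link1: (2,0,0)
PS 0-1 [J2]: (2,0,1)
link2: (3,0,1)
link3: (4,0,1)
P 2-1 [J1]: (4,1,1)
link4: (5,1,1)
PS 4-0 [J2]: (5,1,2)
PS 3-0 [J2]: (5,1,3)
link5: (6,1,3)
PS 5-4 [J2]: (6,1,4)
link6: (7,1,4)
link7: (8,1,4)
C 7-6 [J2]: (8,1,5)
PS 5-6 [J2]: (8,1,6)
Grübler: 3·7 − 2·1 − 6 = 13

M = 13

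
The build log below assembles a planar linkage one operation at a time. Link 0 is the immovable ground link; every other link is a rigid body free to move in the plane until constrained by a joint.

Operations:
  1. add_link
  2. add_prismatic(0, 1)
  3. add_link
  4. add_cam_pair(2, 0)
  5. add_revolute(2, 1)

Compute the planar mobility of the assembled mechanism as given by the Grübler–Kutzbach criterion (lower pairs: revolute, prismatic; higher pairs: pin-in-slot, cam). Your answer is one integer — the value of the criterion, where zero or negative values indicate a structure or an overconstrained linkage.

M = 1

L=1 J1=0 J2=0
add link → L=2 J1=0 J2=0
P@0,1 dof=1 J1 → L=2 J1=1 J2=0
add link → L=3 J1=1 J2=0
C@2,0 dof=2 J2 → L=3 J1=1 J2=1
R@2,1 dof=1 J1 → L=3 J1=2 J2=1
M=3(L−1)−2J1−J2=3·2−2·2−1=1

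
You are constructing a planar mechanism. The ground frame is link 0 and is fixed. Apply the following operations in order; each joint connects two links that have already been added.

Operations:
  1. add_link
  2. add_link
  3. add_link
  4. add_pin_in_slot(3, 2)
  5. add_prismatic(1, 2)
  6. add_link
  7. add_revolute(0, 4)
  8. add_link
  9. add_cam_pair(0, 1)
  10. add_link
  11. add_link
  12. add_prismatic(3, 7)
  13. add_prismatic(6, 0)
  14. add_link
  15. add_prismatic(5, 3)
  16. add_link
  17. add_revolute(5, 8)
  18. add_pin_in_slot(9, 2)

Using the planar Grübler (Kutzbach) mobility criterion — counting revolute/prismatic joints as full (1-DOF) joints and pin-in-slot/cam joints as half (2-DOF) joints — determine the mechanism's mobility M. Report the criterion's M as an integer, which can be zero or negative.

M = 12

link 0 = ground. State L|J1|J2 = 1|0|0
+link1  2|0|0
+link2  3|0|0
+link3  4|0|0
PS(3,2) f=2→J2  4|0|1
P(1,2) f=1→J1  4|1|1
+link4  5|1|1
R(0,4) f=1→J1  5|2|1
+link5  6|2|1
C(0,1) f=2→J2  6|2|2
+link6  7|2|2
+link7  8|2|2
P(3,7) f=1→J1  8|3|2
P(6,0) f=1→J1  8|4|2
+link8  9|4|2
P(5,3) f=1→J1  9|5|2
+link9  10|5|2
R(5,8) f=1→J1  10|6|2
PS(9,2) f=2→J2  10|6|3
M = 3(10−1)−2·6−3 = 27−12−3 = 12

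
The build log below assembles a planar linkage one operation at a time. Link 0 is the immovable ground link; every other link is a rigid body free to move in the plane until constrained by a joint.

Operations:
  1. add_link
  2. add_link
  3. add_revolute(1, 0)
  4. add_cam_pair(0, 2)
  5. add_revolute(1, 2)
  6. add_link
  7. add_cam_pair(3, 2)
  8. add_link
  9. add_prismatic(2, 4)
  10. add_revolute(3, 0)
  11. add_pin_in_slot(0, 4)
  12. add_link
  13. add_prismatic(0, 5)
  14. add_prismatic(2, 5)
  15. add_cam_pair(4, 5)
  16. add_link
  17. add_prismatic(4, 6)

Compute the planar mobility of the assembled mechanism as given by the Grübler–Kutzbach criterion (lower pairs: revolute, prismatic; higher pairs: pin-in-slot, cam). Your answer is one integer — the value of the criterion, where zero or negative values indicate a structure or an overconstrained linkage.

M = 0

[1;0;0] (link 0 is ground)
L+ [2;0;0]
L+ [3;0;0]
R(1,0)∈J1 [3;1;0]
C(0,2)∈J2 [3;1;1]
R(1,2)∈J1 [3;2;1]
L+ [4;2;1]
C(3,2)∈J2 [4;2;2]
L+ [5;2;2]
P(2,4)∈J1 [5;3;2]
R(3,0)∈J1 [5;4;2]
PS(0,4)∈J2 [5;4;3]
L+ [6;4;3]
P(0,5)∈J1 [6;5;3]
P(2,5)∈J1 [6;6;3]
C(4,5)∈J2 [6;6;4]
L+ [7;6;4]
P(4,6)∈J1 [7;7;4]
mobility = 18 − 14 − 4 = 0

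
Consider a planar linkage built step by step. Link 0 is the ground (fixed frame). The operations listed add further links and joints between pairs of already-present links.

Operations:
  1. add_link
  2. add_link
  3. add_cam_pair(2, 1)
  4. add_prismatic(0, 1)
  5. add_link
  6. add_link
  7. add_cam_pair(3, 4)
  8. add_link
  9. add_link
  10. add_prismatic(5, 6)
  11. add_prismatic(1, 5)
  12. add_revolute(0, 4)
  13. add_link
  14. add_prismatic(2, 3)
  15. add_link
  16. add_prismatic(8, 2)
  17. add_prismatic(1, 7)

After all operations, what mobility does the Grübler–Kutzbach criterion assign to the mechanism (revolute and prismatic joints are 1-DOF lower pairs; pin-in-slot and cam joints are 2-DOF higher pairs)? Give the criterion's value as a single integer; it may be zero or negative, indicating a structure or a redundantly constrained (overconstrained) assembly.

ground; <1,0,0>
#1 <2,0,0>
#2 <3,0,0>
C:2↔1 J2 <3,0,1>
P:0↔1 J1 <3,1,1>
#3 <4,1,1>
#4 <5,1,1>
C:3↔4 J2 <5,1,2>
#5 <6,1,2>
#6 <7,1,2>
P:5↔6 J1 <7,2,2>
P:1↔5 J1 <7,3,2>
R:0↔4 J1 <7,4,2>
#7 <8,4,2>
P:2↔3 J1 <8,5,2>
#8 <9,5,2>
P:8↔2 J1 <9,6,2>
P:1↔7 J1 <9,7,2>
3×8 − 2×7 − 1×2 = 8

M = 8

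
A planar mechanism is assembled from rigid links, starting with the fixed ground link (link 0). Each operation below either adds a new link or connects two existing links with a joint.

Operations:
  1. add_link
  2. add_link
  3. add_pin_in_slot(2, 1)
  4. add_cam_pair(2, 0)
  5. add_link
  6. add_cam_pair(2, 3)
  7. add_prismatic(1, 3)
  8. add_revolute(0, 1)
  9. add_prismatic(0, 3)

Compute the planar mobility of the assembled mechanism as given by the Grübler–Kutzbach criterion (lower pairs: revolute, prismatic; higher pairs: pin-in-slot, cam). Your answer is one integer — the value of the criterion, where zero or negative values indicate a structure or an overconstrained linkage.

M = 0

(L,J1,J2)=(1,0,0); link0 fixed
link1: (2,0,0)
link2: (3,0,0)
PS 2-1 [J2]: (3,0,1)
C 2-0 [J2]: (3,0,2)
link3: (4,0,2)
C 2-3 [J2]: (4,0,3)
P 1-3 [J1]: (4,1,3)
R 0-1 [J1]: (4,2,3)
P 0-3 [J1]: (4,3,3)
Grübler: 3·3 − 2·3 − 3 = 0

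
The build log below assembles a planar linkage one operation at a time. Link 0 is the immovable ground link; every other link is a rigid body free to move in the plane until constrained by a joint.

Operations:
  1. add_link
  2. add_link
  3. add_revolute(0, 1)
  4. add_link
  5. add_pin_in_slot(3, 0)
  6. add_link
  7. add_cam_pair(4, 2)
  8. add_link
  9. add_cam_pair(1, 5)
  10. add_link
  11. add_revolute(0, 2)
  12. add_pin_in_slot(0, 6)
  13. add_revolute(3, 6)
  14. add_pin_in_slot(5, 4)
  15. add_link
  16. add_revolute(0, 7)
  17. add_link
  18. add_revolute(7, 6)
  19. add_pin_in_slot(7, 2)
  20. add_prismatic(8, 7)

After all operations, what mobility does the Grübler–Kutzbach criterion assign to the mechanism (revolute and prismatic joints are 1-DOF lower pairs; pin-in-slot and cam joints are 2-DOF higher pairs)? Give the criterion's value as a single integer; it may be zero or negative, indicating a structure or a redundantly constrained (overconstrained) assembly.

M = 6

(L,J1,J2)=(1,0,0); link0 fixed
link1: (2,0,0)
link2: (3,0,0)
R 0-1 [J1]: (3,1,0)
link3: (4,1,0)
PS 3-0 [J2]: (4,1,1)
link4: (5,1,1)
C 4-2 [J2]: (5,1,2)
link5: (6,1,2)
C 1-5 [J2]: (6,1,3)
link6: (7,1,3)
R 0-2 [J1]: (7,2,3)
PS 0-6 [J2]: (7,2,4)
R 3-6 [J1]: (7,3,4)
PS 5-4 [J2]: (7,3,5)
link7: (8,3,5)
R 0-7 [J1]: (8,4,5)
link8: (9,4,5)
R 7-6 [J1]: (9,5,5)
PS 7-2 [J2]: (9,5,6)
P 8-7 [J1]: (9,6,6)
Grübler: 3·8 − 2·6 − 6 = 6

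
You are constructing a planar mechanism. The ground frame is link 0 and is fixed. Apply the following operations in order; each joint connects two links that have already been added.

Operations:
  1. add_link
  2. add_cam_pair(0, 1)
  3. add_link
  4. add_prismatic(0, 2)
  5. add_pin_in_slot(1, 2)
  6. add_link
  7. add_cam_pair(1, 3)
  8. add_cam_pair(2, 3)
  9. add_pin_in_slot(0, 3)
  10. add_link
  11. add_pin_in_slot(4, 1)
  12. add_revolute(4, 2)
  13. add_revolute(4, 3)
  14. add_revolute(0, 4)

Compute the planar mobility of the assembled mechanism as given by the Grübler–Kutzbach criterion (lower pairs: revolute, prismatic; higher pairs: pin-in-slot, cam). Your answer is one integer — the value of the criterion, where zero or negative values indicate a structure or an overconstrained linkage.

[1;0;0] (link 0 is ground)
L+ [2;0;0]
C(0,1)∈J2 [2;0;1]
L+ [3;0;1]
P(0,2)∈J1 [3;1;1]
PS(1,2)∈J2 [3;1;2]
L+ [4;1;2]
C(1,3)∈J2 [4;1;3]
C(2,3)∈J2 [4;1;4]
PS(0,3)∈J2 [4;1;5]
L+ [5;1;5]
PS(4,1)∈J2 [5;1;6]
R(4,2)∈J1 [5;2;6]
R(4,3)∈J1 [5;3;6]
R(0,4)∈J1 [5;4;6]
mobility = 12 − 8 − 6 = -2

M = -2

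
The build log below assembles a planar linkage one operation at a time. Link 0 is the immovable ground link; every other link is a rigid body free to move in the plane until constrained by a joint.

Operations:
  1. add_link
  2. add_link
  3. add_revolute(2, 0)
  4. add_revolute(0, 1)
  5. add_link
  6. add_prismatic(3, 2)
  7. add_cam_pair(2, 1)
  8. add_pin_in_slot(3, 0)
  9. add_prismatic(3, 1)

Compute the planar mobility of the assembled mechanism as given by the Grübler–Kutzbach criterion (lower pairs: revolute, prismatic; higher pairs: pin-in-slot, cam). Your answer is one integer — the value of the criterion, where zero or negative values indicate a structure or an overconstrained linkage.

M = -1

ground; <1,0,0>
#1 <2,0,0>
#2 <3,0,0>
R:2↔0 J1 <3,1,0>
R:0↔1 J1 <3,2,0>
#3 <4,2,0>
P:3↔2 J1 <4,3,0>
C:2↔1 J2 <4,3,1>
PS:3↔0 J2 <4,3,2>
P:3↔1 J1 <4,4,2>
3×3 − 2×4 − 1×2 = -1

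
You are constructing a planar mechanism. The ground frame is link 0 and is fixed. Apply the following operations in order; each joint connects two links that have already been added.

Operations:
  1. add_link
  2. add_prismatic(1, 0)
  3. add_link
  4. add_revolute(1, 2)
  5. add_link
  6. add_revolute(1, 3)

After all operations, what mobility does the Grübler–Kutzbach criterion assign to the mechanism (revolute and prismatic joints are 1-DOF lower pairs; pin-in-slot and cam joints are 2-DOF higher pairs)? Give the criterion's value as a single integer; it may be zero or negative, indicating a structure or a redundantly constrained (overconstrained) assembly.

M = 3

(L,J1,J2)=(1,0,0); link0 fixed
link1: (2,0,0)
P 1-0 [J1]: (2,1,0)
link2: (3,1,0)
R 1-2 [J1]: (3,2,0)
link3: (4,2,0)
R 1-3 [J1]: (4,3,0)
Grübler: 3·3 − 2·3 − 0 = 3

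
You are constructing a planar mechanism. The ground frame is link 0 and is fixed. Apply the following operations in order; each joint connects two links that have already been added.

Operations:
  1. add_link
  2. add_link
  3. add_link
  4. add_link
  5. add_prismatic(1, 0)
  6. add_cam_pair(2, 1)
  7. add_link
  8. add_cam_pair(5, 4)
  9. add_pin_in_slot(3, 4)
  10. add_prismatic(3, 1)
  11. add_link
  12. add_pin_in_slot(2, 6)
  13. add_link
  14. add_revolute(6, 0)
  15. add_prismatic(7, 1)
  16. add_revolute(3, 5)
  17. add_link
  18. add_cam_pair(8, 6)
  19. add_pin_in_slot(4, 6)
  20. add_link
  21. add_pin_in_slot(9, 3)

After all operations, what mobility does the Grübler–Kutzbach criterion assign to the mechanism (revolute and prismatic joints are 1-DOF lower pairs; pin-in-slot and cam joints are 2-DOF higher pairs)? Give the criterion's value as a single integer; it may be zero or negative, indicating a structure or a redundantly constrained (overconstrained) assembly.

ground; <1,0,0>
#1 <2,0,0>
#2 <3,0,0>
#3 <4,0,0>
#4 <5,0,0>
P:1↔0 J1 <5,1,0>
C:2↔1 J2 <5,1,1>
#5 <6,1,1>
C:5↔4 J2 <6,1,2>
PS:3↔4 J2 <6,1,3>
P:3↔1 J1 <6,2,3>
#6 <7,2,3>
PS:2↔6 J2 <7,2,4>
#7 <8,2,4>
R:6↔0 J1 <8,3,4>
P:7↔1 J1 <8,4,4>
R:3↔5 J1 <8,5,4>
#8 <9,5,4>
C:8↔6 J2 <9,5,5>
PS:4↔6 J2 <9,5,6>
#9 <10,5,6>
PS:9↔3 J2 <10,5,7>
3×9 − 2×5 − 1×7 = 10

M = 10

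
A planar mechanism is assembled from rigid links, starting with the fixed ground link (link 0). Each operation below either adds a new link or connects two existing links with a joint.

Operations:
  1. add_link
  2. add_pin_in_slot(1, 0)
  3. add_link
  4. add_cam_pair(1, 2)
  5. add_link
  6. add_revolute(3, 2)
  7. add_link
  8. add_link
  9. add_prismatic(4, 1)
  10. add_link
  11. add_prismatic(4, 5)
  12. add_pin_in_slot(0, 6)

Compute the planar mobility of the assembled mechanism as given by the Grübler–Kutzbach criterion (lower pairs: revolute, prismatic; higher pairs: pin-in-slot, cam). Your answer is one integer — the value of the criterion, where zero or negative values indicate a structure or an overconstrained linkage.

[1;0;0] (link 0 is ground)
L+ [2;0;0]
PS(1,0)∈J2 [2;0;1]
L+ [3;0;1]
C(1,2)∈J2 [3;0;2]
L+ [4;0;2]
R(3,2)∈J1 [4;1;2]
L+ [5;1;2]
L+ [6;1;2]
P(4,1)∈J1 [6;2;2]
L+ [7;2;2]
P(4,5)∈J1 [7;3;2]
PS(0,6)∈J2 [7;3;3]
mobility = 18 − 6 − 3 = 9

M = 9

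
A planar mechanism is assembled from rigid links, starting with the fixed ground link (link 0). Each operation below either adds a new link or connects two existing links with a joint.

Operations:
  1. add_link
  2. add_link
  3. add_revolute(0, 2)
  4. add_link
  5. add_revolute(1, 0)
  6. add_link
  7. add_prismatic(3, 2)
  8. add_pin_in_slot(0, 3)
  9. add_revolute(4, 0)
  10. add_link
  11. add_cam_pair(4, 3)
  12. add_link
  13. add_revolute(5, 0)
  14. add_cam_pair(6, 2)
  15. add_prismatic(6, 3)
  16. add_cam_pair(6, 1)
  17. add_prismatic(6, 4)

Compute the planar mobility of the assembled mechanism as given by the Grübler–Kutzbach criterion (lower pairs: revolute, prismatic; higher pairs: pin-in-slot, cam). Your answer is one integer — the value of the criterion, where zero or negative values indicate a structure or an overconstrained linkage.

M = 0

ground; <1,0,0>
#1 <2,0,0>
#2 <3,0,0>
R:0↔2 J1 <3,1,0>
#3 <4,1,0>
R:1↔0 J1 <4,2,0>
#4 <5,2,0>
P:3↔2 J1 <5,3,0>
PS:0↔3 J2 <5,3,1>
R:4↔0 J1 <5,4,1>
#5 <6,4,1>
C:4↔3 J2 <6,4,2>
#6 <7,4,2>
R:5↔0 J1 <7,5,2>
C:6↔2 J2 <7,5,3>
P:6↔3 J1 <7,6,3>
C:6↔1 J2 <7,6,4>
P:6↔4 J1 <7,7,4>
3×6 − 2×7 − 1×4 = 0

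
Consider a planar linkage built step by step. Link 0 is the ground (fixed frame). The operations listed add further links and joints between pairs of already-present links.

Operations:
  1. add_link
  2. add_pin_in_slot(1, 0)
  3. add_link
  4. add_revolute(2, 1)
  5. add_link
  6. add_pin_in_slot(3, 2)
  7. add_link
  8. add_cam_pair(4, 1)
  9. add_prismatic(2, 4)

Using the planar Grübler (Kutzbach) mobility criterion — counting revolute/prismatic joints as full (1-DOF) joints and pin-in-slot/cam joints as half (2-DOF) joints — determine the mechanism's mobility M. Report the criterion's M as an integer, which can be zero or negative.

[1;0;0] (link 0 is ground)
L+ [2;0;0]
PS(1,0)∈J2 [2;0;1]
L+ [3;0;1]
R(2,1)∈J1 [3;1;1]
L+ [4;1;1]
PS(3,2)∈J2 [4;1;2]
L+ [5;1;2]
C(4,1)∈J2 [5;1;3]
P(2,4)∈J1 [5;2;3]
mobility = 12 − 4 − 3 = 5

M = 5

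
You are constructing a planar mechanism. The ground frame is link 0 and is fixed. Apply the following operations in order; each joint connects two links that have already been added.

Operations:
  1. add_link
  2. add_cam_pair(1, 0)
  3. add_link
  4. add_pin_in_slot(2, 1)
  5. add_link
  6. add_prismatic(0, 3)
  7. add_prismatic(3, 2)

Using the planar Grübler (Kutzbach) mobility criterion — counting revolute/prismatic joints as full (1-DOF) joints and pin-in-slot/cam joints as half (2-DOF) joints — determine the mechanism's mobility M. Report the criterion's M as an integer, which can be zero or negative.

M = 3

[1;0;0] (link 0 is ground)
L+ [2;0;0]
C(1,0)∈J2 [2;0;1]
L+ [3;0;1]
PS(2,1)∈J2 [3;0;2]
L+ [4;0;2]
P(0,3)∈J1 [4;1;2]
P(3,2)∈J1 [4;2;2]
mobility = 9 − 4 − 2 = 3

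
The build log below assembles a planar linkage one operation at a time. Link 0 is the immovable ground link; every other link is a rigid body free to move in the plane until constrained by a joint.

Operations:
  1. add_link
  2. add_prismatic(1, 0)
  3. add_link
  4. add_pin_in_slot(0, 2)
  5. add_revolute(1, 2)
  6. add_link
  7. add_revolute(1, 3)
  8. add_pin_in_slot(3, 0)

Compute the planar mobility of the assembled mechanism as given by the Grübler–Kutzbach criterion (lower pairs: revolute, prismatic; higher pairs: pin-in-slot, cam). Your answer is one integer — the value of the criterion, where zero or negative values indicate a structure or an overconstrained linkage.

M = 1

[1;0;0] (link 0 is ground)
L+ [2;0;0]
P(1,0)∈J1 [2;1;0]
L+ [3;1;0]
PS(0,2)∈J2 [3;1;1]
R(1,2)∈J1 [3;2;1]
L+ [4;2;1]
R(1,3)∈J1 [4;3;1]
PS(3,0)∈J2 [4;3;2]
mobility = 9 − 6 − 2 = 1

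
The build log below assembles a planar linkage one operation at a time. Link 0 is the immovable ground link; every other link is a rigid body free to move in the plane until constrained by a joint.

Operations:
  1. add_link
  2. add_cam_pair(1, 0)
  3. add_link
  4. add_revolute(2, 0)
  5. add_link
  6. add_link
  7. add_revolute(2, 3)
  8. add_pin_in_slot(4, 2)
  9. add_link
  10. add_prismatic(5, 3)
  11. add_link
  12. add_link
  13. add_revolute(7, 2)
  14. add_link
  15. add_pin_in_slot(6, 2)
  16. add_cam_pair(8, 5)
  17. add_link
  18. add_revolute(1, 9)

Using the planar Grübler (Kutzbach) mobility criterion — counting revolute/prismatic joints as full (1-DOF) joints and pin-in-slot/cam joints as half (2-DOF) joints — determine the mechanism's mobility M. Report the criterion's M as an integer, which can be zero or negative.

M = 13

[1;0;0] (link 0 is ground)
L+ [2;0;0]
C(1,0)∈J2 [2;0;1]
L+ [3;0;1]
R(2,0)∈J1 [3;1;1]
L+ [4;1;1]
L+ [5;1;1]
R(2,3)∈J1 [5;2;1]
PS(4,2)∈J2 [5;2;2]
L+ [6;2;2]
P(5,3)∈J1 [6;3;2]
L+ [7;3;2]
L+ [8;3;2]
R(7,2)∈J1 [8;4;2]
L+ [9;4;2]
PS(6,2)∈J2 [9;4;3]
C(8,5)∈J2 [9;4;4]
L+ [10;4;4]
R(1,9)∈J1 [10;5;4]
mobility = 27 − 10 − 4 = 13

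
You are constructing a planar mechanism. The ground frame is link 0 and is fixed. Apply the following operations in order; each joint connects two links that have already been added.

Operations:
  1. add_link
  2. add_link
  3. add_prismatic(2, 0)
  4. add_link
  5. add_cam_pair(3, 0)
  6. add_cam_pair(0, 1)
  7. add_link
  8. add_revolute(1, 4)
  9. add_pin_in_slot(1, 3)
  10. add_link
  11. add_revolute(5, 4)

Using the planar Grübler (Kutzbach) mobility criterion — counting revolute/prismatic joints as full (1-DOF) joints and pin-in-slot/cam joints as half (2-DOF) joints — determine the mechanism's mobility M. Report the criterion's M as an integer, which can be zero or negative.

ground; <1,0,0>
#1 <2,0,0>
#2 <3,0,0>
P:2↔0 J1 <3,1,0>
#3 <4,1,0>
C:3↔0 J2 <4,1,1>
C:0↔1 J2 <4,1,2>
#4 <5,1,2>
R:1↔4 J1 <5,2,2>
PS:1↔3 J2 <5,2,3>
#5 <6,2,3>
R:5↔4 J1 <6,3,3>
3×5 − 2×3 − 1×3 = 6

M = 6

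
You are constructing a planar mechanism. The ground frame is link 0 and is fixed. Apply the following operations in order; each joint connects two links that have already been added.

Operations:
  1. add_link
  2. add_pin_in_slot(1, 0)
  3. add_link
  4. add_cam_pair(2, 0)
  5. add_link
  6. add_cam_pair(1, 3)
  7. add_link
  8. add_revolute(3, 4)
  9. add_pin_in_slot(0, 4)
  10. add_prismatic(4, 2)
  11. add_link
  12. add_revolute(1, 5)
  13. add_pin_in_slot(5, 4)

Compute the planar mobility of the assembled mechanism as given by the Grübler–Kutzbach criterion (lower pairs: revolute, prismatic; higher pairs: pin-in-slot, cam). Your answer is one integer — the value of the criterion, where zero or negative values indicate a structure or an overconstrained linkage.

M = 4

[1;0;0] (link 0 is ground)
L+ [2;0;0]
PS(1,0)∈J2 [2;0;1]
L+ [3;0;1]
C(2,0)∈J2 [3;0;2]
L+ [4;0;2]
C(1,3)∈J2 [4;0;3]
L+ [5;0;3]
R(3,4)∈J1 [5;1;3]
PS(0,4)∈J2 [5;1;4]
P(4,2)∈J1 [5;2;4]
L+ [6;2;4]
R(1,5)∈J1 [6;3;4]
PS(5,4)∈J2 [6;3;5]
mobility = 15 − 6 − 5 = 4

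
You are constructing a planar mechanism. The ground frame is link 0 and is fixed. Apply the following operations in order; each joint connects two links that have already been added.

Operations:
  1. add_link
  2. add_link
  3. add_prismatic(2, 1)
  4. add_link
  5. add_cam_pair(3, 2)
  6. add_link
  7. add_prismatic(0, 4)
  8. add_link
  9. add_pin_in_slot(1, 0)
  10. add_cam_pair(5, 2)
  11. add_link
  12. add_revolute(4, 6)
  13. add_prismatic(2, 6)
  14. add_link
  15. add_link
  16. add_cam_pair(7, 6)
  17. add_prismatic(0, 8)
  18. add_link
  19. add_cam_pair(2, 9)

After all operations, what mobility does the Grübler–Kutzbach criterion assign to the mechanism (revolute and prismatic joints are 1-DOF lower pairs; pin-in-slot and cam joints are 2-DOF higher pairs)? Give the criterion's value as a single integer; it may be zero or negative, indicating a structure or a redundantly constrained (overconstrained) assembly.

M = 12

[1;0;0] (link 0 is ground)
L+ [2;0;0]
L+ [3;0;0]
P(2,1)∈J1 [3;1;0]
L+ [4;1;0]
C(3,2)∈J2 [4;1;1]
L+ [5;1;1]
P(0,4)∈J1 [5;2;1]
L+ [6;2;1]
PS(1,0)∈J2 [6;2;2]
C(5,2)∈J2 [6;2;3]
L+ [7;2;3]
R(4,6)∈J1 [7;3;3]
P(2,6)∈J1 [7;4;3]
L+ [8;4;3]
L+ [9;4;3]
C(7,6)∈J2 [9;4;4]
P(0,8)∈J1 [9;5;4]
L+ [10;5;4]
C(2,9)∈J2 [10;5;5]
mobility = 27 − 10 − 5 = 12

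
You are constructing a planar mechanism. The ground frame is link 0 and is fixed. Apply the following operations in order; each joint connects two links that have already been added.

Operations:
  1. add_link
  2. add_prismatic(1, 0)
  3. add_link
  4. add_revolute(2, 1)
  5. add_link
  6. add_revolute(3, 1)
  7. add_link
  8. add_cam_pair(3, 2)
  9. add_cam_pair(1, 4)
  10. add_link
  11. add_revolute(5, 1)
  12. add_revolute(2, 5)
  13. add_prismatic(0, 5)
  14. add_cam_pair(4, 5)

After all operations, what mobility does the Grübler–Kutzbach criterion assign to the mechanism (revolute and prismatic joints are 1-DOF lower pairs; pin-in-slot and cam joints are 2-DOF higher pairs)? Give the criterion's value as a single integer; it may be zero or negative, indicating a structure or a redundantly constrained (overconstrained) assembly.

M = 0

(L,J1,J2)=(1,0,0); link0 fixed
link1: (2,0,0)
P 1-0 [J1]: (2,1,0)
link2: (3,1,0)
R 2-1 [J1]: (3,2,0)
link3: (4,2,0)
R 3-1 [J1]: (4,3,0)
link4: (5,3,0)
C 3-2 [J2]: (5,3,1)
C 1-4 [J2]: (5,3,2)
link5: (6,3,2)
R 5-1 [J1]: (6,4,2)
R 2-5 [J1]: (6,5,2)
P 0-5 [J1]: (6,6,2)
C 4-5 [J2]: (6,6,3)
Grübler: 3·5 − 2·6 − 3 = 0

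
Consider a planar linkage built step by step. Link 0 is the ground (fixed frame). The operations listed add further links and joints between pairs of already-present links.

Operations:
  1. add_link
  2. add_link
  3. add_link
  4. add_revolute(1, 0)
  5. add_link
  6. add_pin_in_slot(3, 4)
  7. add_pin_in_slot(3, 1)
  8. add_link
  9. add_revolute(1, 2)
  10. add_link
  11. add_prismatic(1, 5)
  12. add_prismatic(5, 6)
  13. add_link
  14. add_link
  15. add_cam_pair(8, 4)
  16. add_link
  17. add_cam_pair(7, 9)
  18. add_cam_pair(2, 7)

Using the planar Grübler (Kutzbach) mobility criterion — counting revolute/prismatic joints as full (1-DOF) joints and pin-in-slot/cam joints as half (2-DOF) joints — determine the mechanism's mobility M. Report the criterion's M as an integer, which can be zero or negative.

M = 14

link 0 = ground. State L|J1|J2 = 1|0|0
+link1  2|0|0
+link2  3|0|0
+link3  4|0|0
R(1,0) f=1→J1  4|1|0
+link4  5|1|0
PS(3,4) f=2→J2  5|1|1
PS(3,1) f=2→J2  5|1|2
+link5  6|1|2
R(1,2) f=1→J1  6|2|2
+link6  7|2|2
P(1,5) f=1→J1  7|3|2
P(5,6) f=1→J1  7|4|2
+link7  8|4|2
+link8  9|4|2
C(8,4) f=2→J2  9|4|3
+link9  10|4|3
C(7,9) f=2→J2  10|4|4
C(2,7) f=2→J2  10|4|5
M = 3(10−1)−2·4−5 = 27−8−5 = 14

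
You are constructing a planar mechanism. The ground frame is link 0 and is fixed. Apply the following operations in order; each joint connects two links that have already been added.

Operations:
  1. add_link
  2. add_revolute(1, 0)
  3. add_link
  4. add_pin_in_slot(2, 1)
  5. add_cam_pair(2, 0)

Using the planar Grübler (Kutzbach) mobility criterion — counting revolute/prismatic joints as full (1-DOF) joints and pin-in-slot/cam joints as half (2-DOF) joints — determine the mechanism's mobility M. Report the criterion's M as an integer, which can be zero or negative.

M = 2

ground; <1,0,0>
#1 <2,0,0>
R:1↔0 J1 <2,1,0>
#2 <3,1,0>
PS:2↔1 J2 <3,1,1>
C:2↔0 J2 <3,1,2>
3×2 − 2×1 − 1×2 = 2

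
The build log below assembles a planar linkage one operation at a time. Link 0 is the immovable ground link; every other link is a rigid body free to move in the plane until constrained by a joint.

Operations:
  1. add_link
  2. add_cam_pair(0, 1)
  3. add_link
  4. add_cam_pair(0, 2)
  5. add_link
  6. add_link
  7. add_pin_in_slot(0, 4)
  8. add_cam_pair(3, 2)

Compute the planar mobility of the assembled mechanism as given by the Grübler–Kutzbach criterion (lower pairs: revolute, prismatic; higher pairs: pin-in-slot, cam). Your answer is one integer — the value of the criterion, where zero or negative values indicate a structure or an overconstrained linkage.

M = 8

(L,J1,J2)=(1,0,0); link0 fixed
link1: (2,0,0)
C 0-1 [J2]: (2,0,1)
link2: (3,0,1)
C 0-2 [J2]: (3,0,2)
link3: (4,0,2)
link4: (5,0,2)
PS 0-4 [J2]: (5,0,3)
C 3-2 [J2]: (5,0,4)
Grübler: 3·4 − 2·0 − 4 = 8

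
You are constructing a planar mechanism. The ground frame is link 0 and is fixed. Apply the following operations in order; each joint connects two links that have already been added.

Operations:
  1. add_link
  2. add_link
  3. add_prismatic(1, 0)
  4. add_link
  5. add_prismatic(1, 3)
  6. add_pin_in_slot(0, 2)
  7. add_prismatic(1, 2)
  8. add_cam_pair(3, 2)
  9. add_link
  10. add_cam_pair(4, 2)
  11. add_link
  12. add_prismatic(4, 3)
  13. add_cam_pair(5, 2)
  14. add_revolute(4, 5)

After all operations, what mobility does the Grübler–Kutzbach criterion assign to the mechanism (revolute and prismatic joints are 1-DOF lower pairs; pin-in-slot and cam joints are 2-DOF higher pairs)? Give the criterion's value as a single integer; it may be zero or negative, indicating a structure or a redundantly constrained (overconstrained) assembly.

M = 1

L=1 J1=0 J2=0
add link → L=2 J1=0 J2=0
add link → L=3 J1=0 J2=0
P@1,0 dof=1 J1 → L=3 J1=1 J2=0
add link → L=4 J1=1 J2=0
P@1,3 dof=1 J1 → L=4 J1=2 J2=0
PS@0,2 dof=2 J2 → L=4 J1=2 J2=1
P@1,2 dof=1 J1 → L=4 J1=3 J2=1
C@3,2 dof=2 J2 → L=4 J1=3 J2=2
add link → L=5 J1=3 J2=2
C@4,2 dof=2 J2 → L=5 J1=3 J2=3
add link → L=6 J1=3 J2=3
P@4,3 dof=1 J1 → L=6 J1=4 J2=3
C@5,2 dof=2 J2 → L=6 J1=4 J2=4
R@4,5 dof=1 J1 → L=6 J1=5 J2=4
M=3(L−1)−2J1−J2=3·5−2·5−4=1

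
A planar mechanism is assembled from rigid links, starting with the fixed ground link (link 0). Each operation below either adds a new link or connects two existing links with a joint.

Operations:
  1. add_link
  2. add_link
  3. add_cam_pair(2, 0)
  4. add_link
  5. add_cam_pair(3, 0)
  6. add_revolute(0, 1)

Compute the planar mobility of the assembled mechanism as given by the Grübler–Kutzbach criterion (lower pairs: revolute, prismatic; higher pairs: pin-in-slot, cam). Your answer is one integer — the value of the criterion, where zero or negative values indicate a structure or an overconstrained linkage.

M = 5

ground; <1,0,0>
#1 <2,0,0>
#2 <3,0,0>
C:2↔0 J2 <3,0,1>
#3 <4,0,1>
C:3↔0 J2 <4,0,2>
R:0↔1 J1 <4,1,2>
3×3 − 2×1 − 1×2 = 5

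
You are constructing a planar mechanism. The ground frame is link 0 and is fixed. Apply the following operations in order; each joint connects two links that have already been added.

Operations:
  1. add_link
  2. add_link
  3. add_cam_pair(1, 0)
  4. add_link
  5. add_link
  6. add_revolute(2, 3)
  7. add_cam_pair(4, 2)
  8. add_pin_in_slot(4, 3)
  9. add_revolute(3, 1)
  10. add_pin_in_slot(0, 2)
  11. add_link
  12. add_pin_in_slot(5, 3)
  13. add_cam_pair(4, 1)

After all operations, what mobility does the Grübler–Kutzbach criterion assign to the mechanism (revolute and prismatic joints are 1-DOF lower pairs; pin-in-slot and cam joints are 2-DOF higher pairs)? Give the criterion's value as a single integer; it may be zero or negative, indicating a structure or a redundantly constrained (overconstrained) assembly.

M = 5

link 0 = ground. State L|J1|J2 = 1|0|0
+link1  2|0|0
+link2  3|0|0
C(1,0) f=2→J2  3|0|1
+link3  4|0|1
+link4  5|0|1
R(2,3) f=1→J1  5|1|1
C(4,2) f=2→J2  5|1|2
PS(4,3) f=2→J2  5|1|3
R(3,1) f=1→J1  5|2|3
PS(0,2) f=2→J2  5|2|4
+link5  6|2|4
PS(5,3) f=2→J2  6|2|5
C(4,1) f=2→J2  6|2|6
M = 3(6−1)−2·2−6 = 15−4−6 = 5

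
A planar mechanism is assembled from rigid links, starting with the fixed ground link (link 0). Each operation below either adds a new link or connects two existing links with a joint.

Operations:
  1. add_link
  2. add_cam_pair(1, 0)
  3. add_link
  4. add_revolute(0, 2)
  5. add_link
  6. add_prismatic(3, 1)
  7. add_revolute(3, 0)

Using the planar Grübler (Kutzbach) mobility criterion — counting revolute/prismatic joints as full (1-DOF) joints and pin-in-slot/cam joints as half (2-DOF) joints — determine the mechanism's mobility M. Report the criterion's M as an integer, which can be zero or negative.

ground; <1,0,0>
#1 <2,0,0>
C:1↔0 J2 <2,0,1>
#2 <3,0,1>
R:0↔2 J1 <3,1,1>
#3 <4,1,1>
P:3↔1 J1 <4,2,1>
R:3↔0 J1 <4,3,1>
3×3 − 2×3 − 1×1 = 2

M = 2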